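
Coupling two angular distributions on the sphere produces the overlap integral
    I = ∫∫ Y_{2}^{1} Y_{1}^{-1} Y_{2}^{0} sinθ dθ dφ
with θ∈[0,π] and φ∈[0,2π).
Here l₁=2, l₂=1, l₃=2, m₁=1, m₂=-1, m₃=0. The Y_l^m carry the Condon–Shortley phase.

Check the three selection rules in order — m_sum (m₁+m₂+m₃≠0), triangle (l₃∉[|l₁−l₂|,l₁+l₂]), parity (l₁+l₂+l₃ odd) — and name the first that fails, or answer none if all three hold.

Σmᵢ = 0  ✓
l₃∈[|l₁−l₂|,l₁+l₂]=[1,3], have l₃=2  ✓
Σlᵢ = 5 ⇒ odd  ✗

parity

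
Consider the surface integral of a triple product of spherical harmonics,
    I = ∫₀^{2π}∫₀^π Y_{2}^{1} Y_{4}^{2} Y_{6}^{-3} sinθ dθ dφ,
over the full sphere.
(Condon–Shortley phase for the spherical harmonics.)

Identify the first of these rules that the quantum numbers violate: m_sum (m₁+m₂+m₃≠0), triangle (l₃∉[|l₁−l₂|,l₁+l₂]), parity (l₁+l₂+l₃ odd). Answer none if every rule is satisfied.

none

Σmᵢ = 0  ✓
l₃∈[|l₁−l₂|,l₁+l₂]=[2,6], have l₃=6  ✓
Σlᵢ = 12 ⇒ even  ✓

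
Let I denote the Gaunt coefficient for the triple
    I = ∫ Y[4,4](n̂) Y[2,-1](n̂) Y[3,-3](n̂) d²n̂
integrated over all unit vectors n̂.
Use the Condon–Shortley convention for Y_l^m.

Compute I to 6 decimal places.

0.000000

L=9 odd ⇒ parity kills the (l;000) factor ⇒ I = 0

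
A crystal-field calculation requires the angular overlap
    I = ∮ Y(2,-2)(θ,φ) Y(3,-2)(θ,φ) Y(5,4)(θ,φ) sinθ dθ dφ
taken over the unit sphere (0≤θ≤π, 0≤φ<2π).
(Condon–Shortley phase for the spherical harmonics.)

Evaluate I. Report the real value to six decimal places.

0.268967

Rules hold: Σm=0, L=10 even, 1≤5≤5.
N = 5·7·11 = 385
Δ = 0!·4!·6!/11! = 1/2310
Racah Σ t=0..0: t=0:+1/144 = 1/144
⇒ 3j(2 3 5; 0 0 0)² = 10/231, sgn -1
Racah Σ t=0..0: t=0:+1/2880 = 1/2880
⇒ 3j(2 3 5; -2 -2 4)² = 3/55, sgn -1
4πI² = N·(3j₀)²·(3jₘ)² = 10/11
I = +1·√(0.909091/4π) = 0.26896683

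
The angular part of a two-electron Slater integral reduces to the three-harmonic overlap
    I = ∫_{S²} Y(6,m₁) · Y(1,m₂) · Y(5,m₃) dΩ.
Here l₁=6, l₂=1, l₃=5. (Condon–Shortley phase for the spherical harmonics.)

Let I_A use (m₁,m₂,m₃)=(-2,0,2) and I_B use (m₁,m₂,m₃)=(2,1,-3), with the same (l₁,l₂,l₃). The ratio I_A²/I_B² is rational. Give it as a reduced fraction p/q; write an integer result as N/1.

16/3

l's match ⇒ only the (l;m) 3-j factors differ between A and B.
A: triangle coeff Δ(6,1,5) = 1/858; Σ_t [1,1]: t=1:−1/30240 = -1/30240; (3j)²=16/429 [(6 1 5; -2 0 2)], sign=+1
B: triangle coeff Δ(6,1,5) = 1/858; Σ_t [2,2]: t=2:+1/161280 = 1/161280; (3j)²=1/143 [(6 1 5; 2 1 -3)], sign=+1
I_A²/I_B² = (16/429)/(1/143) = 16/3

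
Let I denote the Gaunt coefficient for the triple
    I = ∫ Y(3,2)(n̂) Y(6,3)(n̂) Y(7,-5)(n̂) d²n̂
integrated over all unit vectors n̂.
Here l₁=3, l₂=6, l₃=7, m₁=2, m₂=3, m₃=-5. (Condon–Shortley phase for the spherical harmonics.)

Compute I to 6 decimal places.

-0.123141

Rules hold: Σm=0, L=16 even, 3≤7≤9.
N = 7·13·15 = 1365
Δ = 2!·4!·10!/17! = 1/2042040
Racah Σ t=0..2: t=0:+1/207360 t=1:−1/57600 t=2:+1/207360 = -1/129600
⇒ 3j(3 6 7; 0 0 0)² = 168/12155, sgn +1
Racah Σ t=0..1: t=0:+1/4354560 t=1:−1/1935360 = -1/3483648
⇒ 3j(3 6 7; 2 3 -5)² = 125/12376, sgn -1
4πI² = N·(3j₀)²·(3jₘ)² = 7875/41327
I = -1·√(0.190553/4π) = -0.12314121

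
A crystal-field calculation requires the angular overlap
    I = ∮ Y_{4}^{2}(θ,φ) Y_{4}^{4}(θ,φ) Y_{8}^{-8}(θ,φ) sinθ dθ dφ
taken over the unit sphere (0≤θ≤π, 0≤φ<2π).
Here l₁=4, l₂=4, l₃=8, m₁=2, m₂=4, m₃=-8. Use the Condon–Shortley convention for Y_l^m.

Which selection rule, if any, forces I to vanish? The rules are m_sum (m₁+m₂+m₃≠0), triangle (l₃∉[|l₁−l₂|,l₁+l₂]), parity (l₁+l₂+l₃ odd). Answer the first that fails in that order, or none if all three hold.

m₁+m₂+m₃ = 2 + 4 − 8 = -2  ✗
triangle: |4−4|=0 ≤ l₃=8 ≤ 4+4=8
parity: l₁+l₂+l₃ = 16 is even

m_sum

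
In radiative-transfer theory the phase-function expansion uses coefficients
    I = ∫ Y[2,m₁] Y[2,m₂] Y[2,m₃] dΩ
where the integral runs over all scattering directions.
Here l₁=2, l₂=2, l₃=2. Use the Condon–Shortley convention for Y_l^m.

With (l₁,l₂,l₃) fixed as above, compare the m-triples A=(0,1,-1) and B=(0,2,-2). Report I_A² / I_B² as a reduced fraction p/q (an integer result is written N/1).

l's match ⇒ only the (l;m) 3-j factors differ between A and B.
A: triangle coeff Δ(2,2,2) = 1/630; Σ_t [1,2]: t=1:−1/2 t=2:+1/4 = -1/4; (3j)²=1/70 [(2 2 2; 0 1 -1)], sign=+1
B: triangle coeff Δ(2,2,2) = 1/630; Σ_t [2,2]: t=2:+1/8 = 1/8; (3j)²=2/35 [(2 2 2; 0 2 -2)], sign=+1
I_A²/I_B² = (1/70)/(2/35) = 1/4

1/4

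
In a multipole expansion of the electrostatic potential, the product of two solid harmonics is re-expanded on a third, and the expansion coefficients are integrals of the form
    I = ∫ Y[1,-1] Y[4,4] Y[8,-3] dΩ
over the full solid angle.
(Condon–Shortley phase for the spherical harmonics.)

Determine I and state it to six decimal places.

triangle: need 3≤l₃≤5, have 8; I=0

0.000000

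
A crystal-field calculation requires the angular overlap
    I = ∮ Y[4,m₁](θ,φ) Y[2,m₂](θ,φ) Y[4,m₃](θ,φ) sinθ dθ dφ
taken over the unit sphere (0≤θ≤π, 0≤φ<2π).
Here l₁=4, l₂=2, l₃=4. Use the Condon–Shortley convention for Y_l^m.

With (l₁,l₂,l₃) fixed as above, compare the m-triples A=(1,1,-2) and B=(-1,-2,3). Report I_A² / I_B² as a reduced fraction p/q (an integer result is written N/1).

9/14

Same 4,2,4: normalisation and zero-m 3j drop out of the ratio.
A: Δ: 2! 6! 2! / 11! → 1/13860; sum: t=1:−1/96 t=2:+1/240 = -1/160; 3j²(4 2 4; 1 1 -2) = Δ·Π!·Σ² = 27/1540  (sign -1)
B: Δ: 2! 6! 2! / 11! → 1/13860; sum: t=0:+1/480 = 1/480; 3j²(4 2 4; -1 -2 3) = Δ·Π!·Σ² = 3/110  (sign -1)
I_A²/I_B² = (27/1540)/(3/110) = 9/14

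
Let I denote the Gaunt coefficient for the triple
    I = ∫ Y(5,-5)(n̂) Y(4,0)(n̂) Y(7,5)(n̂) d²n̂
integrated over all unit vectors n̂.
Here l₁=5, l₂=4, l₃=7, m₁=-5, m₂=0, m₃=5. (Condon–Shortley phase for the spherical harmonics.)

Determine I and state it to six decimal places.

m-sum 0 ✓  L=16 even ✓  1≤7≤9 ✓
Π(2lᵢ+1) = 11×9×15 = 1485
triangle coeff Δ(5,4,7) = 1/6126120
Σ_t [0,2]: t=0:+1/69120 t=1:−1/20736 t=2:+1/69120 = -1/51840
(3j)²=280/21879 [(5 4 7; 0 0 0)], sign=+1
Σ_t [2,2]: t=2:+1/3870720 = 1/3870720
(3j)²=135/6188 [(5 4 7; -5 0 5)], sign=+1
⇒ 4πI² = 20250/48841
I = (+1)√(20250/48841/(4π)) = 0.18164160

0.181642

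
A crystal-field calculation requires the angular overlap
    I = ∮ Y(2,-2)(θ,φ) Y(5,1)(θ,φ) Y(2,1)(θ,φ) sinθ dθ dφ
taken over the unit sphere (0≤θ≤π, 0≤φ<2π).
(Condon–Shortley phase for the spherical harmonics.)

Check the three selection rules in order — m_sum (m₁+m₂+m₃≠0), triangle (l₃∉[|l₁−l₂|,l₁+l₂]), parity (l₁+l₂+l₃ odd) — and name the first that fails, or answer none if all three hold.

m₁+m₂+m₃ = -2 + 1 + 1 = 0  ✓
triangle: |2−5|=3 ≤ l₃=2 ≤ 2+5=7  ✗
parity: l₁+l₂+l₃ = 9 is odd

triangle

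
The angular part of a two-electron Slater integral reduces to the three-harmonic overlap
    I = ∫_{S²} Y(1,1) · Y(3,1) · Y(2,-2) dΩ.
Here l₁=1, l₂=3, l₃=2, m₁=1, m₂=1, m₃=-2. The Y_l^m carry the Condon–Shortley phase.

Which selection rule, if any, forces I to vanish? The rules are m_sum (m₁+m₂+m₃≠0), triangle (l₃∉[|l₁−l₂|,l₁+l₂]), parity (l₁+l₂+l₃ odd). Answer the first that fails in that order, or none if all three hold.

Σmᵢ = 0  ✓
l₃∈[|l₁−l₂|,l₁+l₂]=[2,4], have l₃=2  ✓
Σlᵢ = 6 ⇒ even  ✓

none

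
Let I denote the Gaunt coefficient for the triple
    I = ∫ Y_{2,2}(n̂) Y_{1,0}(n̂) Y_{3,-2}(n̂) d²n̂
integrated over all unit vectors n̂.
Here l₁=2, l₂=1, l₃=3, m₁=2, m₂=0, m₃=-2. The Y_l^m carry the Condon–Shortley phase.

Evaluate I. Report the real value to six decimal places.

Checks pass: Σm=0; 6 even; l₃=3∈[1,3].
(2·2+1)(2·1+1)(2·3+1) = 105
Δ: 0! 4! 2! / 7! → 1/105
sum: t=0:+1/4 = 1/4
3j²(2 1 3; 0 0 0) = Δ·Π!·Σ² = 3/35  (sign -1)
sum: t=0:+1/24 = 1/24
3j²(2 1 3; 2 0 -2) = Δ·Π!·Σ² = 1/21  (sign -1)
combine: 4πI² = 105·3/35·1/21 = 3/7
take √, sign +1: I = 0.18467439

0.184674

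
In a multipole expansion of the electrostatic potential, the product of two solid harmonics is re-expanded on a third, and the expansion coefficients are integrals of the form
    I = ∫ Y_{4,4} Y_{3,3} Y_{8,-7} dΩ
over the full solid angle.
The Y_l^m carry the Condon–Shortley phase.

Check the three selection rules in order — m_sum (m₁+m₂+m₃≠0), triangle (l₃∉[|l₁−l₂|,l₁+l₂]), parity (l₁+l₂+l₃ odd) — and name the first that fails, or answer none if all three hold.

triangle

azimuthal sum: 4 + 3 − 7 = 0  ✓
1 ≤ 8 ≤ 7 (triangle on l)  ✗
L = 4 + 3 + 8 = 15 (odd)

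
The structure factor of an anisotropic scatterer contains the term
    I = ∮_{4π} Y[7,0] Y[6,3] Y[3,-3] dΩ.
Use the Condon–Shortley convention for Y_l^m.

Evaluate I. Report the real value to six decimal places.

Rules hold: Σm=0, L=16 even, 1≤3≤13.
N = 15·13·7 = 1365
Δ = 10!·4!·2!/17! = 1/2042040
Racah Σ t=4..6: t=4:+1/207360 t=5:−1/57600 t=6:+1/207360 = -1/129600
⇒ 3j(7 6 3; 0 0 0)² = 168/12155, sgn +1
Racah Σ t=7..7: t=7:−1/1451520 = -1/1451520
⇒ 3j(7 6 3; 0 3 -3)² = 45/4862, sgn -1
4πI² = N·(3j₀)²·(3jₘ)² = 79380/454597
I = -1·√(0.174616/4π) = -0.11787924

-0.117879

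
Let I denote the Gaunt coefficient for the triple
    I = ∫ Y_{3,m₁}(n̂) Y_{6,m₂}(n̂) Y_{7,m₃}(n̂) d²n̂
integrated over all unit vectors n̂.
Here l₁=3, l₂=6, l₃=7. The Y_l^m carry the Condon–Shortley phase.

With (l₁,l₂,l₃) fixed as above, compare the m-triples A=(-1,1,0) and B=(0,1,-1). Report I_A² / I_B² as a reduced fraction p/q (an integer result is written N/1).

l's match ⇒ only the (l;m) 3-j factors differ between A and B.
A: triangle coeff Δ(3,6,7) = 1/2042040; Σ_t [0,2]: t=0:+1/1451520 t=1:−1/103680 t=2:+1/115200 = -1/3628800; (3j)²=1/36465 [(3 6 7; -1 1 0)], sign=+1
B: triangle coeff Δ(3,6,7) = 1/2042040; Σ_t [0,2]: t=0:+1/362880 t=1:−1/69120 t=2:+1/172800 = -43/7257600; (3j)²=1849/170170 [(3 6 7; 0 1 -1)], sign=-1
I_A²/I_B² = (1/36465)/(1849/170170) = 14/5547

14/5547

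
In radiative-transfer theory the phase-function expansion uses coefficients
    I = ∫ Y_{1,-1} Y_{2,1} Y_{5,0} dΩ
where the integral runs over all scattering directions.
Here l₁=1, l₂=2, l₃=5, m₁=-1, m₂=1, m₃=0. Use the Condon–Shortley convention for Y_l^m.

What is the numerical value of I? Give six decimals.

0.000000

|1−2|≤5≤1+2 violated ⇒ I = 0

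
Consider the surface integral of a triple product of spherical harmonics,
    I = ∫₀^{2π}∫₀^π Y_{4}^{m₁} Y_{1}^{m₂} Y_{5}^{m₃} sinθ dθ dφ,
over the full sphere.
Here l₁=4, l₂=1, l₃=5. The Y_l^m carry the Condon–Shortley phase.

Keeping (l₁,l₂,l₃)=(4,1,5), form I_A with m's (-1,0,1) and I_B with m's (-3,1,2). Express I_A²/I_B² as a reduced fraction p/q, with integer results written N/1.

8/1

Shared (l₁,l₂,l₃)=(4,1,5): N and (l;000)² cancel in I_A²/I_B².
A: Δ = 0!·8!·2!/11! = 1/495; Racah Σ t=0..0: t=0:+1/720 = 1/720; ⇒ 3j(4 1 5; -1 0 1)² = 8/165, sgn +1
B: Δ = 0!·8!·2!/11! = 1/495; Racah Σ t=0..0: t=0:+1/10080 = 1/10080; ⇒ 3j(4 1 5; -3 1 2)² = 1/165, sgn -1
I_A²/I_B² = (8/165)/(1/165) = 8/1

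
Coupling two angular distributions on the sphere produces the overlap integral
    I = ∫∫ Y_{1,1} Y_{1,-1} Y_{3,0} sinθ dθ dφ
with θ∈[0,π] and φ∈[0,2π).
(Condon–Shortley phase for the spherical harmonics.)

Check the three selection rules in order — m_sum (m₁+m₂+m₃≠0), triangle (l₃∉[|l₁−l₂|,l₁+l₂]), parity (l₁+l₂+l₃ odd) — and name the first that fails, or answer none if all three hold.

triangle

m₁+m₂+m₃ = 1 − 1 + 0 = 0  ✓
triangle: |1−1|=0 ≤ l₃=3 ≤ 1+1=2  ✗
parity: l₁+l₂+l₃ = 5 is odd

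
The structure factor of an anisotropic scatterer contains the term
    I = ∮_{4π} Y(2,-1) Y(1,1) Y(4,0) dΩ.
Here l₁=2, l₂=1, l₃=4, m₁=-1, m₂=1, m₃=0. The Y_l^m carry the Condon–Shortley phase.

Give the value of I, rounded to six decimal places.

0.000000

l₃=4 ∉ [1,3] — triangle fails ⇒ I = 0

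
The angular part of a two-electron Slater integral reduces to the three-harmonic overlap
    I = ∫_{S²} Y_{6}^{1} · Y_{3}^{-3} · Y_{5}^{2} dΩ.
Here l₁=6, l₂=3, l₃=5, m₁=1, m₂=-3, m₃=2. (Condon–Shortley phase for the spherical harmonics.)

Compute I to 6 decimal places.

Checks pass: Σm=0; 14 even; l₃=5∈[3,9].
(2·6+1)(2·3+1)(2·5+1) = 1001
Δ: 4! 8! 2! / 15! → 1/675675
sum: t=1:−1/8640 t=2:+1/2304 t=3:−1/8640 = 7/34560
3j²(6 3 5; 0 0 0) = Δ·Π!·Σ² = 7/429  (sign -1)
sum: t=0:+1/34560 = 1/34560
3j²(6 3 5; 1 -3 2) = Δ·Π!·Σ² = 7/429  (sign -1)
combine: 4πI² = 1001·7/429·7/429 = 343/1287
take √, sign +1: I = 0.14563067

0.145631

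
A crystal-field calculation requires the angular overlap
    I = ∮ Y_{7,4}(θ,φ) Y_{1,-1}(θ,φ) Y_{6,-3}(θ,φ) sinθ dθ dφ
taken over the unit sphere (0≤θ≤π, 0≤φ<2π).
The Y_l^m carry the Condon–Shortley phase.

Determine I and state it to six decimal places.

0.259489

m-sum 0 ✓  L=14 even ✓  6≤6≤8 ✓
Π(2lᵢ+1) = 15×3×13 = 585
triangle coeff Δ(7,1,6) = 1/1365
Σ_t [1,1]: t=1:−1/518400 = -1/518400
(3j)²=7/195 [(7 1 6; 0 0 0)], sign=-1
Σ_t [0,0]: t=0:+1/4354560 = 1/4354560
(3j)²=11/273 [(7 1 6; 4 -1 -3)], sign=-1
⇒ 4πI² = 11/13
I = (+1)√(11/13/(4π)) = 0.25948947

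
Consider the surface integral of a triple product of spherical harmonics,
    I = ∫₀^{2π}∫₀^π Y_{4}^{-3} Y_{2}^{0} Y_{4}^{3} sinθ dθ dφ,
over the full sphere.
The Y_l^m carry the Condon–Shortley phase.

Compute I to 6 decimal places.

Rules hold: Σm=0, L=10 even, 2≤4≤6.
N = 9·5·9 = 405
Δ = 2!·6!·2!/11! = 1/13860
Racah Σ t=0..2: t=0:+1/192 t=1:−1/36 t=2:+1/192 = -5/288
⇒ 3j(4 2 4; 0 0 0)² = 20/693, sgn -1
Racah Σ t=1..2: t=1:−1/720 t=2:+1/480 = 1/1440
⇒ 3j(4 2 4; -3 0 3)² = 7/1980, sgn -1
4πI² = N·(3j₀)²·(3jₘ)² = 5/121
I = +1·√(0.0413223/4π) = 0.05734392

0.057344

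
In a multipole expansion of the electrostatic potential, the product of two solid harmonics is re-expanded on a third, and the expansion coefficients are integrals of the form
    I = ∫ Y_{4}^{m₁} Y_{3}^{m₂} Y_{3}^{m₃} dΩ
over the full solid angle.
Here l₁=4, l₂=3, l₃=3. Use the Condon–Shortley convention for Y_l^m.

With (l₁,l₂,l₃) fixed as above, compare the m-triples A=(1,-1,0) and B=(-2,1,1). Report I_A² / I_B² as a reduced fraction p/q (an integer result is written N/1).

l's match ⇒ only the (l;m) 3-j factors differ between A and B.
A: triangle coeff Δ(4,3,3) = 1/34650; Σ_t [0,2]: t=0:+1/288 t=1:−1/24 t=2:+1/48 = -5/288; (3j)²=5/462 [(4 3 3; 1 -1 0)], sign=+1
B: triangle coeff Δ(4,3,3) = 1/34650; Σ_t [2,4]: t=2:+1/192 t=3:−1/36 t=4:+1/192 = -5/288; (3j)²=20/693 [(4 3 3; -2 1 1)], sign=-1
I_A²/I_B² = (5/462)/(20/693) = 3/8

3/8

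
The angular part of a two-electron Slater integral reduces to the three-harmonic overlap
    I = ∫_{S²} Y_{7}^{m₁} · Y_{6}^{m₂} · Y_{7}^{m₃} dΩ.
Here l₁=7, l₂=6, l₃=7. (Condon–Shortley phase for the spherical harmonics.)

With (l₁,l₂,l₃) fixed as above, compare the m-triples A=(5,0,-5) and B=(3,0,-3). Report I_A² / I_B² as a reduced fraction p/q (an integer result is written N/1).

Shared (l₁,l₂,l₃)=(7,6,7): N and (l;000)² cancel in I_A²/I_B².
A: Δ = 6!·8!·6!/21! = 1/2444321880; Racah Σ t=0..2: t=0:+1/746496000 t=1:−1/72576000 t=2:+1/92897280 = -1/597196800; ⇒ 3j(7 6 7; 5 0 -5)² = 55/100776, sgn -1
B: Δ = 6!·8!·6!/21! = 1/2444321880; Racah Σ t=0..4: t=0:+1/298598400 t=1:−1/10368000 t=2:+1/3317760 t=3:−1/6531840 t=4:+1/92897280 = 197/2985984000; ⇒ 3j(7 6 7; 3 0 -3)² = 38809/5542680, sgn +1
I_A²/I_B² = (55/100776)/(38809/5542680) = 3025/38809

3025/38809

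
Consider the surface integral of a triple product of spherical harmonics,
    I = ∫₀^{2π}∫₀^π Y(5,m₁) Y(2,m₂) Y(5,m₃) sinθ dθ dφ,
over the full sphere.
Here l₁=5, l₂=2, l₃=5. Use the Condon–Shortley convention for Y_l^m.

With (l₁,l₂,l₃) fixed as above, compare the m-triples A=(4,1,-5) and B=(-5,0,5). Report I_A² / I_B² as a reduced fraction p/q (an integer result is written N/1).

3/5

Same 5,2,5: normalisation and zero-m 3j drop out of the ratio.
A: Δ: 2! 8! 2! / 13! → 1/38610; sum: t=1:−1/80640 = -1/80640; 3j²(5 2 5; 4 1 -5) = Δ·Π!·Σ² = 9/286  (sign -1)
B: Δ: 2! 8! 2! / 13! → 1/38610; sum: t=2:+1/161280 = 1/161280; 3j²(5 2 5; -5 0 5) = Δ·Π!·Σ² = 15/286  (sign +1)
I_A²/I_B² = (9/286)/(15/286) = 3/5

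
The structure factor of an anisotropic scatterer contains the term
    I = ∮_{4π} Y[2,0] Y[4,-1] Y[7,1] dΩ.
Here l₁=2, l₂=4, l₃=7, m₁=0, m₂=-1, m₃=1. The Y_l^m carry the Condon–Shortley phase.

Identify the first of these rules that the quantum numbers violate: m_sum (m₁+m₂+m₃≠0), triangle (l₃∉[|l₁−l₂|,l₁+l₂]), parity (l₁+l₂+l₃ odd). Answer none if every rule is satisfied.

triangle

m₁+m₂+m₃ = 0 − 1 + 1 = 0  ✓
triangle: |2−4|=2 ≤ l₃=7 ≤ 2+4=6  ✗
parity: l₁+l₂+l₃ = 13 is odd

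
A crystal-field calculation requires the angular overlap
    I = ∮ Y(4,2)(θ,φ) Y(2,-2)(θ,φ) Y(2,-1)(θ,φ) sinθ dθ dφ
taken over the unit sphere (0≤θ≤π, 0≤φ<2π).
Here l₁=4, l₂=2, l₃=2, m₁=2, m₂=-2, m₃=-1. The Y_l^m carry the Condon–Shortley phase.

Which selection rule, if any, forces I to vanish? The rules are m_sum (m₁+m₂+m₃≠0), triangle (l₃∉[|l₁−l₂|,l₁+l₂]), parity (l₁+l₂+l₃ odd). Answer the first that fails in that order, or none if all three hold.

azimuthal sum: 2 − 2 − 1 = -1  ✗
2 ≤ 2 ≤ 6 (triangle on l)
L = 4 + 2 + 2 = 8 (even)

m_sum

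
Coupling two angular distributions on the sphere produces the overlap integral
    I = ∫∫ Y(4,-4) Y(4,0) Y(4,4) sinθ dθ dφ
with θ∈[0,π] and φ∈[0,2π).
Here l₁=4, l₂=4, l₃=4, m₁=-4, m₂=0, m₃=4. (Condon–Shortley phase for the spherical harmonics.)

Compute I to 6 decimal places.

0.106525

Rules hold: Σm=0, L=12 even, 0≤4≤8.
N = 9·9·9 = 729
Δ = 4!·4!·4!/13! = 1/450450
Racah Σ t=0..4: t=0:+1/13824 t=1:−1/216 t=2:+1/64 t=3:−1/216 t=4:+1/13824 = 5/768
⇒ 3j(4 4 4; 0 0 0)² = 18/1001, sgn +1
Racah Σ t=4..4: t=4:+1/13824 = 1/13824
⇒ 3j(4 4 4; -4 0 4)² = 14/1287, sgn +1
4πI² = N·(3j₀)²·(3jₘ)² = 2916/20449
I = +1·√(0.142599/4π) = 0.10652531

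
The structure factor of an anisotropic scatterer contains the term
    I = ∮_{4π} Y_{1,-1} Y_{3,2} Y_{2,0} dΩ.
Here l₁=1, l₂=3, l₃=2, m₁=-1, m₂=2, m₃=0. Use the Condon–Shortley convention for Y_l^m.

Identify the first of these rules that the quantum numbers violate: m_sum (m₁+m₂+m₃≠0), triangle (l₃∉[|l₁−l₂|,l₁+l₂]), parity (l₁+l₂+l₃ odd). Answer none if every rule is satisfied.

m_sum

azimuthal sum: -1 + 2 + 0 = 1  ✗
2 ≤ 2 ≤ 4 (triangle on l)
L = 1 + 3 + 2 = 6 (even)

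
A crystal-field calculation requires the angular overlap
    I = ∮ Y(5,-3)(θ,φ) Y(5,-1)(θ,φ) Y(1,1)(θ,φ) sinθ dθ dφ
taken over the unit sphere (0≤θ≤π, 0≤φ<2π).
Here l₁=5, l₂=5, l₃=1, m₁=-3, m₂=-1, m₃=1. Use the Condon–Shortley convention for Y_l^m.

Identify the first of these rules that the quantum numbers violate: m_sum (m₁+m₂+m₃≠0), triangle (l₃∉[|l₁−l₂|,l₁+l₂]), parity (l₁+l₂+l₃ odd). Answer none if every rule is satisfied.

m_sum

m₁+m₂+m₃ = -3 − 1 + 1 = -3  ✗
triangle: |5−5|=0 ≤ l₃=1 ≤ 5+5=10
parity: l₁+l₂+l₃ = 11 is odd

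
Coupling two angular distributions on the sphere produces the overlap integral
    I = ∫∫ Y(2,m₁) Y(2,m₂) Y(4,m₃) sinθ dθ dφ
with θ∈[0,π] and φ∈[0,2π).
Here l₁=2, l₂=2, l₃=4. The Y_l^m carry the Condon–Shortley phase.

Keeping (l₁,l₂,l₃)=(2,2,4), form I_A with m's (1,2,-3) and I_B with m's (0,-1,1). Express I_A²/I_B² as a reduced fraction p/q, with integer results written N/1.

7/6

l's match ⇒ only the (l;m) 3-j factors differ between A and B.
A: triangle coeff Δ(2,2,4) = 1/630; Σ_t [0,0]: t=0:+1/144 = 1/144; (3j)²=1/18 [(2 2 4; 1 2 -3)], sign=-1
B: triangle coeff Δ(2,2,4) = 1/630; Σ_t [0,0]: t=0:+1/24 = 1/24; (3j)²=1/21 [(2 2 4; 0 -1 1)], sign=-1
I_A²/I_B² = (1/18)/(1/21) = 7/6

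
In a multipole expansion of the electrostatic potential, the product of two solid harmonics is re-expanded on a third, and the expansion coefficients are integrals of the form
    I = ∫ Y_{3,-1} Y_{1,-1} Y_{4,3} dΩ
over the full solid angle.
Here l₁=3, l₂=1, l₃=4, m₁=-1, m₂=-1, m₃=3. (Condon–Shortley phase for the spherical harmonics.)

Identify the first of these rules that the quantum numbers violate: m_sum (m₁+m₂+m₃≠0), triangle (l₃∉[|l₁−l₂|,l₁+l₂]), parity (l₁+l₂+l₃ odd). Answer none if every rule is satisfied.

Σmᵢ = 1  ✗
l₃∈[|l₁−l₂|,l₁+l₂]=[2,4], have l₃=4
Σlᵢ = 8 ⇒ even

m_sum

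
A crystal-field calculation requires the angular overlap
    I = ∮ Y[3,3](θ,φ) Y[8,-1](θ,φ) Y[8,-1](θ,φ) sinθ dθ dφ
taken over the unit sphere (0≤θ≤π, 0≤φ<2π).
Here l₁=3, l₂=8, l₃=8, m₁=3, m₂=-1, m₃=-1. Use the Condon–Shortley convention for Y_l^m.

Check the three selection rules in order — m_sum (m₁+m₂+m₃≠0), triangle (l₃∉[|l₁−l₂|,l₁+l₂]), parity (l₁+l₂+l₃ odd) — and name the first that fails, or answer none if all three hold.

Σmᵢ = 1  ✗
l₃∈[|l₁−l₂|,l₁+l₂]=[5,11], have l₃=8
Σlᵢ = 19 ⇒ odd

m_sum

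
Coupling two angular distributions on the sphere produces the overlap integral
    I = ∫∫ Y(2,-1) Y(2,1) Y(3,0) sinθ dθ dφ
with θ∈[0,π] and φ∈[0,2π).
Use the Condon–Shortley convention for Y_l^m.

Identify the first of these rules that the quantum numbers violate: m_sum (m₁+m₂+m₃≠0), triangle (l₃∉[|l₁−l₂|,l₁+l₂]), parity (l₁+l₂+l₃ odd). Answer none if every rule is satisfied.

parity

Σmᵢ = 0  ✓
l₃∈[|l₁−l₂|,l₁+l₂]=[0,4], have l₃=3  ✓
Σlᵢ = 7 ⇒ odd  ✗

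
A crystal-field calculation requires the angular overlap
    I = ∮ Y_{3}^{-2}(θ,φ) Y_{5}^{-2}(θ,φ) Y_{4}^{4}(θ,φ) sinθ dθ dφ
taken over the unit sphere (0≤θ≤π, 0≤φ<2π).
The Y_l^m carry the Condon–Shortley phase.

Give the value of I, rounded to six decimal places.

m-sum 0 ✓  L=12 even ✓  2≤4≤8 ✓
Π(2lᵢ+1) = 7×11×9 = 693
triangle coeff Δ(3,5,4) = 1/180180
Σ_t [1,3]: t=1:−1/576 t=2:+1/144 t=3:−1/576 = 1/288
(3j)²=20/1001 [(3 5 4; 0 0 0)], sign=+1
Σ_t [3,3]: t=3:−1/8640 = -1/8640
(3j)²=14/1287 [(3 5 4; -2 -2 4)], sign=-1
⇒ 4πI² = 280/1859
I = (-1)√(280/1859/(4π)) = -0.10947990

-0.109480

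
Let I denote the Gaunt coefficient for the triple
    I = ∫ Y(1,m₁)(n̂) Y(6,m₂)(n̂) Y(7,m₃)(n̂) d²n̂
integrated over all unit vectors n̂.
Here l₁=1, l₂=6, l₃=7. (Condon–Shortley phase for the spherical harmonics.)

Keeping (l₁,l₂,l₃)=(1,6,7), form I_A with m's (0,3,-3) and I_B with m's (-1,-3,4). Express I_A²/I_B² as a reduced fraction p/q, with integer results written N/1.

Shared (l₁,l₂,l₃)=(1,6,7): N and (l;000)² cancel in I_A²/I_B².
A: Δ = 0!·2!·12!/15! = 1/1365; Racah Σ t=0..0: t=0:+1/2177280 = 1/2177280; ⇒ 3j(1 6 7; 0 3 -3)² = 8/273, sgn +1
B: Δ = 0!·2!·12!/15! = 1/1365; Racah Σ t=0..0: t=0:+1/4354560 = 1/4354560; ⇒ 3j(1 6 7; -1 -3 4)² = 11/273, sgn -1
I_A²/I_B² = (8/273)/(11/273) = 8/11

8/11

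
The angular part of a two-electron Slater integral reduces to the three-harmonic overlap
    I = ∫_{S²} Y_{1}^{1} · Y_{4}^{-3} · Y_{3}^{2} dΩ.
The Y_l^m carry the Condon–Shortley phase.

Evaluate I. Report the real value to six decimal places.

Checks pass: Σm=0; 8 even; l₃=3∈[3,5].
(2·1+1)(2·4+1)(2·3+1) = 189
Δ: 2! 0! 6! / 9! → 1/252
sum: t=1:−1/36 = -1/36
3j²(1 4 3; 0 0 0) = Δ·Π!·Σ² = 4/63  (sign +1)
sum: t=0:+1/240 = 1/240
3j²(1 4 3; 1 -3 2) = Δ·Π!·Σ² = 1/12  (sign -1)
combine: 4πI² = 189·4/63·1/12 = 1/1
take √, sign -1: I = -0.28209479

-0.282095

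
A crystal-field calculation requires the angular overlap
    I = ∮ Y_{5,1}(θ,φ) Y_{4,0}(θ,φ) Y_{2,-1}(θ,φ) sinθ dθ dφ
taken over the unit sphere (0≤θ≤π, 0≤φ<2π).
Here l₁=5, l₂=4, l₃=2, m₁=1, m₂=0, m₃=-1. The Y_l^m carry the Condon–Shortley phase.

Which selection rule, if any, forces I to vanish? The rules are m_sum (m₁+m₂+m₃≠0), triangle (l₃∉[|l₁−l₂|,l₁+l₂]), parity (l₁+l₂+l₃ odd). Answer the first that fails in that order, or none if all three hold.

m₁+m₂+m₃ = 1 + 0 − 1 = 0  ✓
triangle: |5−4|=1 ≤ l₃=2 ≤ 5+4=9  ✓
parity: l₁+l₂+l₃ = 11 is odd  ✗

parity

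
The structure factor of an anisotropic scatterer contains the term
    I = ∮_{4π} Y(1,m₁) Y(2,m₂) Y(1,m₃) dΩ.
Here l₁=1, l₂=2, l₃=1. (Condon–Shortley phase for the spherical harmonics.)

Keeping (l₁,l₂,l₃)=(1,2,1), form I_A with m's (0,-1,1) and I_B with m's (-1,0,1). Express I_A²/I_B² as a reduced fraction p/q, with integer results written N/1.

Shared (l₁,l₂,l₃)=(1,2,1): N and (l;000)² cancel in I_A²/I_B².
A: Δ = 2!·0!·2!/5! = 1/30; Racah Σ t=1..1: t=1:−1/2 = -1/2; ⇒ 3j(1 2 1; 0 -1 1)² = 1/10, sgn -1
B: Δ = 2!·0!·2!/5! = 1/30; Racah Σ t=2..2: t=2:+1/4 = 1/4; ⇒ 3j(1 2 1; -1 0 1)² = 1/30, sgn +1
I_A²/I_B² = (1/10)/(1/30) = 3/1

3/1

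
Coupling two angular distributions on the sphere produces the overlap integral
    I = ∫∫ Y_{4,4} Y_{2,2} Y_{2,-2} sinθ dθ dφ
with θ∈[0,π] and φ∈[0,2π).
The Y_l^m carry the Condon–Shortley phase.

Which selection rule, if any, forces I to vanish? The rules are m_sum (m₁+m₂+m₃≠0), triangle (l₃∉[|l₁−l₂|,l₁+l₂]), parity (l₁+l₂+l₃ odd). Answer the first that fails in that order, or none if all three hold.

m₁+m₂+m₃ = 4 + 2 − 2 = 4  ✗
triangle: |4−2|=2 ≤ l₃=2 ≤ 4+2=6
parity: l₁+l₂+l₃ = 8 is even

m_sum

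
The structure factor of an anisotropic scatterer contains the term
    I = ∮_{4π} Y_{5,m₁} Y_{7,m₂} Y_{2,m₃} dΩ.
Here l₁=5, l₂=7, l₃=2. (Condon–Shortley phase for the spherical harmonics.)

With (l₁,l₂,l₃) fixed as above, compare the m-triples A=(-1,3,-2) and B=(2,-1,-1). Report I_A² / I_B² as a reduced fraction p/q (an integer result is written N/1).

21/16

Same 5,7,2: normalisation and zero-m 3j drop out of the ratio.
A: Δ: 10! 0! 4! / 15! → 1/15015; sum: t=6:+1/414720 = 1/414720; 3j²(5 7 2; -1 3 -2) = Δ·Π!·Σ² = 2/143  (sign +1)
B: Δ: 10! 0! 4! / 15! → 1/15015; sum: t=3:−1/181440 = -1/181440; 3j²(5 7 2; 2 -1 -1) = Δ·Π!·Σ² = 32/3003  (sign +1)
I_A²/I_B² = (2/143)/(32/3003) = 21/16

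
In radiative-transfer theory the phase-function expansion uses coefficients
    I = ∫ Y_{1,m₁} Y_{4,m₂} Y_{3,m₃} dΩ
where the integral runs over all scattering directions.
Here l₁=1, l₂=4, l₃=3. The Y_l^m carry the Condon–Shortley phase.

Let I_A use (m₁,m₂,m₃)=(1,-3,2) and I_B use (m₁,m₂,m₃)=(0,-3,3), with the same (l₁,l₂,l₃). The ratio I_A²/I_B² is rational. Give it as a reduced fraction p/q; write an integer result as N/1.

3/1

l's match ⇒ only the (l;m) 3-j factors differ between A and B.
A: triangle coeff Δ(1,4,3) = 1/252; Σ_t [0,0]: t=0:+1/240 = 1/240; (3j)²=1/12 [(1 4 3; 1 -3 2)], sign=-1
B: triangle coeff Δ(1,4,3) = 1/252; Σ_t [1,1]: t=1:−1/720 = -1/720; (3j)²=1/36 [(1 4 3; 0 -3 3)], sign=-1
I_A²/I_B² = (1/12)/(1/36) = 3/1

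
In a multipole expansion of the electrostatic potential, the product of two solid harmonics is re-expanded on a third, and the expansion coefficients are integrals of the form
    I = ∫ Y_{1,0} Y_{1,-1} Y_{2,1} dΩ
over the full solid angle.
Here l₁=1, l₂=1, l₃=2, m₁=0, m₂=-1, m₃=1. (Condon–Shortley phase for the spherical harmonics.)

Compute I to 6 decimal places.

Checks pass: Σm=0; 4 even; l₃=2∈[0,2].
(2·1+1)(2·1+1)(2·2+1) = 45
Δ: 0! 2! 2! / 5! → 1/30
sum: t=0:+1/1 = 1/1
3j²(1 1 2; 0 0 0) = Δ·Π!·Σ² = 2/15  (sign +1)
sum: t=0:+1/2 = 1/2
3j²(1 1 2; 0 -1 1) = Δ·Π!·Σ² = 1/10  (sign -1)
combine: 4πI² = 45·2/15·1/10 = 3/5
take √, sign -1: I = -0.21850969

-0.218510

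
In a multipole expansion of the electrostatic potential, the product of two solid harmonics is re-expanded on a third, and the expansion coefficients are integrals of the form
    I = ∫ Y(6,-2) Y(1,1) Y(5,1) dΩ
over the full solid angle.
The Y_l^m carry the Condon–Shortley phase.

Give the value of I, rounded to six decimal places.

0.216205

Rules hold: Σm=0, L=12 even, 5≤5≤7.
N = 13·3·11 = 429
Δ = 2!·10!·0!/13! = 1/858
Racah Σ t=1..1: t=1:−1/14400 = -1/14400
⇒ 3j(6 1 5; 0 0 0)² = 6/143, sgn +1
Racah Σ t=2..2: t=2:+1/34560 = 1/34560
⇒ 3j(6 1 5; -2 1 1)² = 14/429, sgn +1
4πI² = N·(3j₀)²·(3jₘ)² = 84/143
I = +1·√(0.587413/4π) = 0.21620548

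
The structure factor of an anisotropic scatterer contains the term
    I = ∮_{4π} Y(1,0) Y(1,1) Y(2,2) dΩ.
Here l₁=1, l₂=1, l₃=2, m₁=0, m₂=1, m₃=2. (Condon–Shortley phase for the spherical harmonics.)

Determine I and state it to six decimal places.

0.000000

0 + 1 + 2 = 3 ≠ 0: azimuthal integral kills it; I = 0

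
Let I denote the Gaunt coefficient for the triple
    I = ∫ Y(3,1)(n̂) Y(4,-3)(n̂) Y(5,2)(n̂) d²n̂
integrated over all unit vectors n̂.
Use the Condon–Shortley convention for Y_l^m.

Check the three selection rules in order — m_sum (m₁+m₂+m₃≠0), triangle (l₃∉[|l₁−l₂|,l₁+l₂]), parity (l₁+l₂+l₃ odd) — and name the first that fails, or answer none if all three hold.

none

azimuthal sum: 1 − 3 + 2 = 0  ✓
1 ≤ 5 ≤ 7 (triangle on l)  ✓
L = 3 + 4 + 5 = 12 (even)  ✓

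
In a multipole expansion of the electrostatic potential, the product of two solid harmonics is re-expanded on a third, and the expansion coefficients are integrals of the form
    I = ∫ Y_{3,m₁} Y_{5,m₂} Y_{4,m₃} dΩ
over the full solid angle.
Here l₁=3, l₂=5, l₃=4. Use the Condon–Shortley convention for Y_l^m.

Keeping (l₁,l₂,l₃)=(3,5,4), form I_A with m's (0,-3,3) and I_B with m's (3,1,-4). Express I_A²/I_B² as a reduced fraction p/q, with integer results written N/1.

21/5

l's match ⇒ only the (l;m) 3-j factors differ between A and B.
A: triangle coeff Δ(3,5,4) = 1/180180; Σ_t [1,2]: t=1:−1/1440 t=2:+1/2880 = -1/2880; (3j)²=7/715 [(3 5 4; 0 -3 3)], sign=+1
B: triangle coeff Δ(3,5,4) = 1/180180; Σ_t [0,0]: t=0:+1/34560 = 1/34560; (3j)²=1/429 [(3 5 4; 3 1 -4)], sign=+1
I_A²/I_B² = (7/715)/(1/429) = 21/5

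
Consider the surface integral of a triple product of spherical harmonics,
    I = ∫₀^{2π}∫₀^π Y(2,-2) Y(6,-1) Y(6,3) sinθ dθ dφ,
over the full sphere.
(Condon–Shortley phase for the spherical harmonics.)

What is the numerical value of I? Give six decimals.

Checks pass: Σm=0; 14 even; l₃=6∈[4,8].
(2·2+1)(2·6+1)(2·6+1) = 845
Δ: 2! 2! 10! / 15! → 1/90090
sum: t=0:+1/69120 t=1:−1/14400 t=2:+1/69120 = -7/172800
3j²(2 6 6; 0 0 0) = Δ·Π!·Σ² = 14/715  (sign -1)
sum: t=2:+1/120960 = 1/120960
3j²(2 6 6; -2 -1 3) = Δ·Π!·Σ² = 24/1001  (sign -1)
combine: 4πI² = 845·14/715·24/1001 = 48/121
take √, sign +1: I = 0.17767364

0.177674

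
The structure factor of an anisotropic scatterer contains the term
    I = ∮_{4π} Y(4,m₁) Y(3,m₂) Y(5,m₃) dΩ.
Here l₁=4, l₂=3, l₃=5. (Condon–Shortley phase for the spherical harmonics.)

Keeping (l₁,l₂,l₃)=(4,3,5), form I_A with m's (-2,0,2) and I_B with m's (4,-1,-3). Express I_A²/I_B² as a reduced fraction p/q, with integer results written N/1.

l's match ⇒ only the (l;m) 3-j factors differ between A and B.
A: triangle coeff Δ(4,3,5) = 1/180180; Σ_t [0,2]: t=0:+1/8640 t=1:−1/480 t=2:+1/576 = -1/4320; (3j)²=1/2145 [(4 3 5; -2 0 2)], sign=+1
B: triangle coeff Δ(4,3,5) = 1/180180; Σ_t [0,0]: t=0:+1/5760 = 1/5760; (3j)²=56/2145 [(4 3 5; 4 -1 -3)], sign=+1
I_A²/I_B² = (1/2145)/(56/2145) = 1/56

1/56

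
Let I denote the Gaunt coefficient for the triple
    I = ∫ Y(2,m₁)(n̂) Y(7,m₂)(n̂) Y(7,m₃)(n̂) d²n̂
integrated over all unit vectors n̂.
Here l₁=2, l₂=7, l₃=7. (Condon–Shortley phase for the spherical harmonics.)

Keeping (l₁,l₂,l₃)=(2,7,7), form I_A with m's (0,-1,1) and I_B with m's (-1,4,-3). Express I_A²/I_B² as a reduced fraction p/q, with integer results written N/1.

2809/3234

l's match ⇒ only the (l;m) 3-j factors differ between A and B.
A: triangle coeff Δ(2,7,7) = 1/185640; Σ_t [0,2]: t=0:+1/2073600 t=1:−1/604800 t=2:+1/3870720 = -53/58060800; (3j)²=2809/185640 [(2 7 7; 0 -1 1)], sign=-1
B: triangle coeff Δ(2,7,7) = 1/185640; Σ_t [1,2]: t=1:−1/14515200 t=2:+1/4354560 = 1/6220800; (3j)²=77/4420 [(2 7 7; -1 4 -3)], sign=+1
I_A²/I_B² = (2809/185640)/(77/4420) = 2809/3234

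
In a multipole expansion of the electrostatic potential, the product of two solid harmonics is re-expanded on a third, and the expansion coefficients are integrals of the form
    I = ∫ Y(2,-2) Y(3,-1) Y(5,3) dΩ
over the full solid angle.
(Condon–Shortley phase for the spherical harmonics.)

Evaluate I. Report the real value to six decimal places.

-0.200476

m-sum 0 ✓  L=10 even ✓  1≤5≤5 ✓
Π(2lᵢ+1) = 5×7×11 = 385
triangle coeff Δ(2,3,5) = 1/2310
Σ_t [0,0]: t=0:+1/144 = 1/144
(3j)²=10/231 [(2 3 5; 0 0 0)], sign=-1
Σ_t [0,0]: t=0:+1/1152 = 1/1152
(3j)²=1/33 [(2 3 5; -2 -1 3)], sign=+1
⇒ 4πI² = 50/99
I = (-1)√(50/99/(4π)) = -0.20047604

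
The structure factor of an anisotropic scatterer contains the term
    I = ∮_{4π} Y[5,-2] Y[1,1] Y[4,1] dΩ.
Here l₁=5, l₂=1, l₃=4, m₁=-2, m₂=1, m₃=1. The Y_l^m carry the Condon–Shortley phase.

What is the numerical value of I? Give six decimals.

0.225034

m-sum 0 ✓  L=10 even ✓  4≤4≤6 ✓
Π(2lᵢ+1) = 11×3×9 = 297
triangle coeff Δ(5,1,4) = 1/495
Σ_t [1,1]: t=1:−1/576 = -1/576
(3j)²=5/99 [(5 1 4; 0 0 0)], sign=-1
Σ_t [2,2]: t=2:+1/1440 = 1/1440
(3j)²=7/165 [(5 1 4; -2 1 1)], sign=-1
⇒ 4πI² = 7/11
I = (+1)√(7/11/(4π)) = 0.22503380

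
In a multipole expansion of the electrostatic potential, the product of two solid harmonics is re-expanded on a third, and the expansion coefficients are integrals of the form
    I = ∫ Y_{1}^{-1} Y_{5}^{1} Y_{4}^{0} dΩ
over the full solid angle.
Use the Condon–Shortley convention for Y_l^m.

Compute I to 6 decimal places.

-0.190188

m-sum 0 ✓  L=10 even ✓  4≤4≤6 ✓
Π(2lᵢ+1) = 3×11×9 = 297
triangle coeff Δ(1,5,4) = 1/495
Σ_t [1,1]: t=1:−1/576 = -1/576
(3j)²=5/99 [(1 5 4; 0 0 0)], sign=-1
Σ_t [2,2]: t=2:+1/1152 = 1/1152
(3j)²=1/33 [(1 5 4; -1 1 0)], sign=+1
⇒ 4πI² = 5/11
I = (-1)√(5/11/(4π)) = -0.19018827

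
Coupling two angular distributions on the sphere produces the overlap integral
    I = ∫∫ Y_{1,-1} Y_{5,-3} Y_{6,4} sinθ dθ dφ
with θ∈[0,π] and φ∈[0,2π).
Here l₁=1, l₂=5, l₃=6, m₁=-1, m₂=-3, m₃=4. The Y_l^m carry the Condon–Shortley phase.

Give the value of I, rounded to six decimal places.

Checks pass: Σm=0; 12 even; l₃=6∈[4,6].
(2·1+1)(2·5+1)(2·6+1) = 429
Δ: 0! 2! 10! / 13! → 1/858
sum: t=0:+1/14400 = 1/14400
3j²(1 5 6; 0 0 0) = Δ·Π!·Σ² = 6/143  (sign +1)
sum: t=0:+1/161280 = 1/161280
3j²(1 5 6; -1 -3 4) = Δ·Π!·Σ² = 15/286  (sign +1)
combine: 4πI² = 429·6/143·15/286 = 135/143
take √, sign +1: I = 0.27409047

0.274090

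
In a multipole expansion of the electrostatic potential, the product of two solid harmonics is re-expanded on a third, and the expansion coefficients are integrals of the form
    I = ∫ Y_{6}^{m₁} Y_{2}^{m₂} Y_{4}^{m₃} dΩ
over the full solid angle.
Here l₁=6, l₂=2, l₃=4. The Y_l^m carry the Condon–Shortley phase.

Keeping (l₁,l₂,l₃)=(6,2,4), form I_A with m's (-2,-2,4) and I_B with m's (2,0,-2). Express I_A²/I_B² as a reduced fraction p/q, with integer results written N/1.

1/168

Same 6,2,4: normalisation and zero-m 3j drop out of the ratio.
A: Δ: 4! 8! 0! / 13! → 1/6435; sum: t=0:+1/967680 = 1/967680; 3j²(6 2 4; -2 -2 4) = Δ·Π!·Σ² = 1/6435  (sign +1)
B: Δ: 4! 8! 0! / 13! → 1/6435; sum: t=2:+1/5760 = 1/5760; 3j²(6 2 4; 2 0 -2) = Δ·Π!·Σ² = 56/2145  (sign +1)
I_A²/I_B² = (1/6435)/(56/2145) = 1/168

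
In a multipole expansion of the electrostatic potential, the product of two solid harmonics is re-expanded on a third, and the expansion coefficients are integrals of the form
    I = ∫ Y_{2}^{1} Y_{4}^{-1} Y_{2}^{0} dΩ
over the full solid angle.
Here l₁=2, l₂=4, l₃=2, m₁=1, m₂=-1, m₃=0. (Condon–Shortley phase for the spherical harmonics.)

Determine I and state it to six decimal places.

-0.220728

Checks pass: Σm=0; 8 even; l₃=2∈[2,6].
(2·2+1)(2·4+1)(2·2+1) = 225
Δ: 4! 0! 4! / 9! → 1/630
sum: t=2:+1/16 = 1/16
3j²(2 4 2; 0 0 0) = Δ·Π!·Σ² = 2/35  (sign +1)
sum: t=1:−1/24 = -1/24
3j²(2 4 2; 1 -1 0) = Δ·Π!·Σ² = 1/21  (sign -1)
combine: 4πI² = 225·2/35·1/21 = 30/49
take √, sign -1: I = -0.22072812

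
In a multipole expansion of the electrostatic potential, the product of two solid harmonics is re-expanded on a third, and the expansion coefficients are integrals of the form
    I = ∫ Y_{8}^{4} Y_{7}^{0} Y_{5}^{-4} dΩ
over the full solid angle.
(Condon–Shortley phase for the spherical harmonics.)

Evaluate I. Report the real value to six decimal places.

-0.028786

Rules hold: Σm=0, L=20 even, 1≤5≤15.
N = 17·15·11 = 2805
Δ = 10!·6!·4!/21! = 1/814773960
Racah Σ t=3..7: t=3:−1/87091200 t=4:+1/4976640 t=5:−1/2073600 t=6:+1/4976640 t=7:−1/87091200 = -1/9676800
⇒ 3j(8 7 5; 0 0 0)² = 360/46189, sgn +1
Racah Σ t=3..4: t=3:−1/87091200 t=4:+1/74649600 = 1/522547200
⇒ 3j(8 7 5; 4 0 -4)² = 2/4199, sgn -1
4πI² = N·(3j₀)²·(3jₘ)² = 10800/1037153
I = -1·√(0.0104131/4π) = -0.02878628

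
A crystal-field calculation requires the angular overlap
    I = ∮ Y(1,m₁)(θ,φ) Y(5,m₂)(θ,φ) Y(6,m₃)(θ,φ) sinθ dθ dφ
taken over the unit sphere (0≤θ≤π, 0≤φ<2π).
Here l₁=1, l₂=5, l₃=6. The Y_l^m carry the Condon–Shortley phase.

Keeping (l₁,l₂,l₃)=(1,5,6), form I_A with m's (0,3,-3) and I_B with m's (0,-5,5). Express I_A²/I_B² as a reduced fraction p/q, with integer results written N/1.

27/11

Same 1,5,6: normalisation and zero-m 3j drop out of the ratio.
A: Δ: 0! 2! 10! / 13! → 1/858; sum: t=0:+1/80640 = 1/80640; 3j²(1 5 6; 0 3 -3) = Δ·Π!·Σ² = 9/286  (sign -1)
B: Δ: 0! 2! 10! / 13! → 1/858; sum: t=0:+1/3628800 = 1/3628800; 3j²(1 5 6; 0 -5 5) = Δ·Π!·Σ² = 1/78  (sign -1)
I_A²/I_B² = (9/286)/(1/78) = 27/11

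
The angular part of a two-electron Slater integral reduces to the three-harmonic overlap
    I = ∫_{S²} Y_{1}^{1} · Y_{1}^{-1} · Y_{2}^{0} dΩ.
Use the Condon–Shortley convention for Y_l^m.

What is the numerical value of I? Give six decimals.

0.126157

Checks pass: Σm=0; 4 even; l₃=2∈[0,2].
(2·1+1)(2·1+1)(2·2+1) = 45
Δ: 0! 2! 2! / 5! → 1/30
sum: t=0:+1/1 = 1/1
3j²(1 1 2; 0 0 0) = Δ·Π!·Σ² = 2/15  (sign +1)
sum: t=0:+1/4 = 1/4
3j²(1 1 2; 1 -1 0) = Δ·Π!·Σ² = 1/30  (sign +1)
combine: 4πI² = 45·2/15·1/30 = 1/5
take √, sign +1: I = 0.12615663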